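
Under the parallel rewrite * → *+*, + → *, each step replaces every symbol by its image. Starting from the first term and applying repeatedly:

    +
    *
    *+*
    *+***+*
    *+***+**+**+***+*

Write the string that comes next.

*+***+**+**+***+**+***+**+***+**+**+***+*

Replace each of the 17 characters of *+***+**+**+***+* in place — *+* * *+* *+* *+* * *+* *+* * *+* *+* * *+* *+* *+* * *+* — and concatenate.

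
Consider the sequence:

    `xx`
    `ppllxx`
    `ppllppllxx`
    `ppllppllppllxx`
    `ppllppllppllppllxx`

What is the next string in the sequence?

Each term is the previous one with ppll prepended.
Applying this once more to ppllppllppllppllxx:

ppllppllppllppllppllxx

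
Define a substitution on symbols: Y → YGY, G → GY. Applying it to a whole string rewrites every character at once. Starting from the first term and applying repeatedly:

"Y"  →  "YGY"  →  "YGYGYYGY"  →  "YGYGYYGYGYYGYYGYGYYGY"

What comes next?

Rewriting the 21 symbols of YGYGYYGYGYYGYYGYGYYGY one by one yields YGY GY YGY GY YGY YGY GY YGY GY YGY YGY GY YGY YGY GY YGY GY YGY YGY GY YGY; concatenated:

YGYGYYGYGYYGYYGYGYYGYGYYGYYGYGYYGYYGYGYYGYGYYGYYGYGYYGY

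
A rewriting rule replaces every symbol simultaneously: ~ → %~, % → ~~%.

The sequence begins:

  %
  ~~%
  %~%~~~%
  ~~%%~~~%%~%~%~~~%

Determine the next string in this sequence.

%~%~~~%~~%%~%~%~~~%~~%%~~~%%~~~%%~%~%~~~%

Replace each of the 17 characters of ~~%%~~~%%~%~%~~~% in place — %~ %~ ~~% ~~% %~ %~ %~ ~~% ~~% %~ ~~% %~ ~~% %~ %~ %~ ~~% — and concatenate.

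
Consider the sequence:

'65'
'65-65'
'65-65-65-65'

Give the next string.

65-65-65-65-65-65-65-65

Each string is two copies of the previous one joined by '-'.
One more doubling of 65-65-65-65 gives the answer.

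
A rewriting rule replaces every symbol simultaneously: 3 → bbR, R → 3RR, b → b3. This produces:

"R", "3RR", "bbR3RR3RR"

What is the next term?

Rewriting each symbol of bbR3RR3RR: b→b3, b→b3, R→3RR, 3→bbR, R→3RR, R→3RR, 3→bbR, R→3RR, R→3RR, which concatenates to b3 b3 3RR bbR 3RR 3RR bbR 3RR 3RR.

b3b33RRbbR3RR3RRbbR3RR3RR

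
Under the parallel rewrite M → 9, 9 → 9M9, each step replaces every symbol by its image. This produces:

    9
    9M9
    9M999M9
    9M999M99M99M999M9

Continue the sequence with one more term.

φ(9M999M99M99M999M9) expands symbol-by-symbol to 9M9 9 9M9 9M9 9M9 9 9M9 9M9 9 9M9 9M9 9 9M9 9M9 9M9 9 9M9; joining the 17 pieces gives the next term.

9M999M99M99M999M99M999M99M999M99M99M999M9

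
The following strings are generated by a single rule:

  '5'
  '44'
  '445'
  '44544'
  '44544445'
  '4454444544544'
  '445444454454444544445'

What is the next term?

Each term (from the third on) is the previous term followed by the one before it: term 3 = 44·5 = 445.
So term 8 is 445444454454444544445·4454444544544.

4454444544544445444454454444544544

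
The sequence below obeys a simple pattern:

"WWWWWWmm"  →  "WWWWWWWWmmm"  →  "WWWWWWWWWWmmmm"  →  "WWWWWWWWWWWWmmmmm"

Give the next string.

WWWWWWWWWWWWWWmmmmmm

Term n consists of 2n W's, followed by n-1 m's, where the shown terms are n = 3, 4, 5, 6.
Setting n = 7 gives 14, 6 characters in each block.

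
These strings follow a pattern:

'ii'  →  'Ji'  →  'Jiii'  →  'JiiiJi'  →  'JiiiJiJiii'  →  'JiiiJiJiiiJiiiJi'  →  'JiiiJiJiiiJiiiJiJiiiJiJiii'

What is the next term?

From term 3 onward, concatenate the last term with the second-to-last: Ji·ii = Jiii, Jiii·Ji = JiiiJi, …
So term 8 is JiiiJiJiiiJiiiJiJiiiJiJiii·JiiiJiJiiiJiiiJi.

JiiiJiJiiiJiiiJiJiiiJiJiiiJiiiJiJiiiJiiiJi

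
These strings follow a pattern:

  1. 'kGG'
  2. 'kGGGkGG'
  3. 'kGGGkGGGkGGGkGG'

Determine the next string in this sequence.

Every step duplicates the string with 'G' between the halves.
One more doubling of kGGGkGGGkGGGkGG gives the answer.

kGGGkGGGkGGGkGGGkGGGkGGGkGGGkGG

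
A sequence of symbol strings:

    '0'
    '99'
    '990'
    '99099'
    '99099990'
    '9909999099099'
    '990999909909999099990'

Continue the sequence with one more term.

9909999099099990999909909999099099

From term 3 onward, concatenate the last term with the second-to-last: 99·0 = 990, 990·99 = 99099, …
Continuing: 990999909909999099990 · 9909999099099 gives term 8.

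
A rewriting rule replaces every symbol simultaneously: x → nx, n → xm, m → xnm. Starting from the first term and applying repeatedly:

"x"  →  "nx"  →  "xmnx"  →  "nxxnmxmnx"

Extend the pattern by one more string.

xmnxnxxmxnmnxxnmxmnx

Apply φ to nxxnmxmnx symbol by symbol: n→xm, x→nx, x→nx, n→xm, m→xnm, x→nx, m→xnm, n→xm, x→nx; joined: xm nx nx xm xnm nx xnm xm nx.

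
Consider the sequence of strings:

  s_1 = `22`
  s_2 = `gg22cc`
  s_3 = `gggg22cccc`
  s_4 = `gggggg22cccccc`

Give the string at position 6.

gggggggggg22cccccccccc

Each term wraps the previous one in gg on the left and cc on the right.
From gggggg22cccccc, 2 further steps: gggggg22cccccc → gggggggg22cccccccc → (answer).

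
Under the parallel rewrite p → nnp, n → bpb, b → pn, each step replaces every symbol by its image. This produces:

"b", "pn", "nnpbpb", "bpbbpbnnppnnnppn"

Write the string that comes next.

Applying the rule to each of the 16 symbols of bpbbpbnnppnnnppn gives the pieces pn nnp pn pn nnp pn bpb bpb nnp nnp bpb bpb bpb nnp nnp bpb, which concatenate to the answer.

pnnnppnpnnnppnbpbbpbnnpnnpbpbbpbbpbnnpnnpbpb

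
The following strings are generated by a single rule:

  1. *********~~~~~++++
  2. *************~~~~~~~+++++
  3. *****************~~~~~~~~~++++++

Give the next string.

Reading off run lengths: * runs 9, 13, 17; ~ runs 5, 7, 9; + runs 4, 5, 6 — each is linear in n, where the shown terms are n = 2, 3, 4.
Setting n = 5 gives 21, 11, 7 characters in each block.

*********************~~~~~~~~~~~+++++++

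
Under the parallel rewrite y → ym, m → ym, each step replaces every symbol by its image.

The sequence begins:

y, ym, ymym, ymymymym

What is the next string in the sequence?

ymymymymymymymym

Rewriting each symbol of ymymymym: y→ym, m→ym, y→ym, m→ym, y→ym, m→ym, y→ym, m→ym, which concatenates to ym ym ym ym ym ym ym ym.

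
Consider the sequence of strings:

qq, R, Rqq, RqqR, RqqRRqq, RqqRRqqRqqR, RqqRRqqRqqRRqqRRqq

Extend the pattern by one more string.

RqqRRqqRqqRRqqRRqqRqqRRqqRqqR

This is a Fibonacci-style word recurrence s(k) = s(k−1)·s(k−2): e.g. R·qq = Rqq.
Continuing: RqqRRqqRqqRRqqRRqq · RqqRRqqRqqR gives term 8.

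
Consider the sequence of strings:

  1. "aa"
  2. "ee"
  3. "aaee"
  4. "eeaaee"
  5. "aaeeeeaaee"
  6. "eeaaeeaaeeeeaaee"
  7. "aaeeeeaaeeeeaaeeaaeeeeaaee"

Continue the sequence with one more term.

eeaaeeaaeeeeaaeeaaeeeeaaeeeeaaeeaaeeeeaaee

Each term (from the third on) is the two preceding terms concatenated in order: term 3 = aa·ee = aaee.
The next term joins eeaaeeaaeeeeaaee and aaeeeeaaeeeeaaeeaaeeeeaaee.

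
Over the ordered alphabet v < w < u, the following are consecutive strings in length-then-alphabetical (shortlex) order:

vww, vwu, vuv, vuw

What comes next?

vuu

The successor of vuw increments the rightmost position that isn't already u and resets every position after it to v.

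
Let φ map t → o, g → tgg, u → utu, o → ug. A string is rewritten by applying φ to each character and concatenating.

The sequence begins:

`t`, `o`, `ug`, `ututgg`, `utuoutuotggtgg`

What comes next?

Rewriting the 14 symbols of utuoutuotggtgg one by one yields utu o utu ug utu o utu ug o tgg tgg o tgg tgg; concatenated:

utuoutuugutuoutuugotggtggotggtgg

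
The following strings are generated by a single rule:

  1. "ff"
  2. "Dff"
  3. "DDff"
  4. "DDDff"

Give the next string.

Every step adds D at the front: s(k+1) = D·s(k).
Applying this once more to DDDff:

DDDDff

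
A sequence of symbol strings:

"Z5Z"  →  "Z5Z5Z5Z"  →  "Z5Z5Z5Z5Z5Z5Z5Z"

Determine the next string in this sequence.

Each string is two copies of the previous one joined by '5'.
Doubling Z5Z5Z5Z5Z5Z5Z5Z with '5' between the halves:

Z5Z5Z5Z5Z5Z5Z5Z5Z5Z5Z5Z5Z5Z5Z5Z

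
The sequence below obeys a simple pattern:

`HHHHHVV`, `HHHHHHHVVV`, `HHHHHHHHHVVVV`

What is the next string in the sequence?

Each string has the form H^{2n+1} V^{n}, where the shown terms are n = 2, 3, 4.
For the next term, n = 5, so the run lengths are 11, 5.

HHHHHHHHHHHVVVVV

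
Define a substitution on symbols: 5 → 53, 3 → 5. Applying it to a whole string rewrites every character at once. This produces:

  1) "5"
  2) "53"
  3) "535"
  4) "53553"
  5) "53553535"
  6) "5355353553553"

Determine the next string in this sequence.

535535355355353553535

φ(5355353553553) expands symbol-by-symbol to 53 5 53 53 5 53 5 53 53 5 53 53 5; joining the 13 pieces gives the next term.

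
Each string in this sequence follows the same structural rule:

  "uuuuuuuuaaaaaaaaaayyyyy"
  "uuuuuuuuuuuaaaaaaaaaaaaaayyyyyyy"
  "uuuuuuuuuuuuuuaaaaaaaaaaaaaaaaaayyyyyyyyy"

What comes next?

Term n consists of 3n-1 u's, followed by 4n-2 a's, followed by 2n-1 y's, where the shown terms are n = 3, 4, 5.
For the next term, n = 6, so the run lengths are 17, 22, 11.

uuuuuuuuuuuuuuuuuaaaaaaaaaaaaaaaaaaaaaayyyyyyyyyyy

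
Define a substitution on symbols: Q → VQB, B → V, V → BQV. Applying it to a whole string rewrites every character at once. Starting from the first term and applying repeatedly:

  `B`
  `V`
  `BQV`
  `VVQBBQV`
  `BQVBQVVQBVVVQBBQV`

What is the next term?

VVQBBQVVVQBBQVBQVVQBVBQVBQVBQVVQBVVVQBBQV

Replace each of the 17 characters of BQVBQVVQBVVVQBBQV in place — V VQB BQV V VQB BQV BQV VQB V BQV BQV BQV VQB V V VQB BQV — and concatenate.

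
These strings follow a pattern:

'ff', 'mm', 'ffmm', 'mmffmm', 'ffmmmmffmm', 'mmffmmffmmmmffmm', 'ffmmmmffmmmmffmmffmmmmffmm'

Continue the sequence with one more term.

This is a Fibonacci-style word recurrence s(k) = s(k−2)·s(k−1): e.g. ff·mm = ffmm.
The next term joins mmffmmffmmmmffmm and ffmmmmffmmmmffmmffmmmmffmm.

mmffmmffmmmmffmmffmmmmffmmmmffmmffmmmmffmm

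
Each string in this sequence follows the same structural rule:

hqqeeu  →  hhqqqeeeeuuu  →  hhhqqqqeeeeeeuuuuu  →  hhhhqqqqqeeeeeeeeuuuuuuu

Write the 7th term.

hhhhhhhqqqqqqqqeeeeeeeeeeeeeeuuuuuuuuuuuuu

Term n consists of n h's, followed by n+1 q's, followed by 2n e's, followed by 2n-1 u's (n = 1, 2, …).
At n = 7 the blocks have lengths 7, 8, 14, 13.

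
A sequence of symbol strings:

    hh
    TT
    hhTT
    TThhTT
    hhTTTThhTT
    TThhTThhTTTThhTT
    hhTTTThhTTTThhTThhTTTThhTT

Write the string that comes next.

Each term (from the third on) is the two preceding terms concatenated in order: term 3 = hh·TT = hhTT.
The next term joins TThhTThhTTTThhTT and hhTTTThhTTTThhTThhTTTThhTT.

TThhTThhTTTThhTThhTTTThhTTTThhTThhTTTThhTT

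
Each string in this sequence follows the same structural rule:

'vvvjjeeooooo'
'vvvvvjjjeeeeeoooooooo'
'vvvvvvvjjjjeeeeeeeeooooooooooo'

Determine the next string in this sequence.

Each string has the form v^{2n+1} j^{n+1} e^{3n-1} o^{3n+2} (n = 1, 2, …).
Setting n = 4 gives 9, 5, 11, 14 characters in each block.

vvvvvvvvvjjjjjeeeeeeeeeeeoooooooooooooo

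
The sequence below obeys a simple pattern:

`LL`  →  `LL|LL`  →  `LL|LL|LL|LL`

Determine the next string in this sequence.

Every step duplicates the string with '|' between the halves.
So the next term is two copies of LL|LL|LL|LL with '|' between the halves.

LL|LL|LL|LL|LL|LL|LL|LL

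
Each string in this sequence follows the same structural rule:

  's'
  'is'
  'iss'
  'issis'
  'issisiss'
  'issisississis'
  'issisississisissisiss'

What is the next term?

This is a Fibonacci-style word recurrence s(k) = s(k−1)·s(k−2): e.g. is·s = iss.
Continuing: issisississisissisiss · issisississis gives term 8.

issisississisissisississisississis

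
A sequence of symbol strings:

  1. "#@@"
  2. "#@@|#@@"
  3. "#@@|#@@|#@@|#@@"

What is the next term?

#@@|#@@|#@@|#@@|#@@|#@@|#@@|#@@

Every step duplicates the string with '|' between the halves.
One more doubling of #@@|#@@|#@@|#@@ gives the answer.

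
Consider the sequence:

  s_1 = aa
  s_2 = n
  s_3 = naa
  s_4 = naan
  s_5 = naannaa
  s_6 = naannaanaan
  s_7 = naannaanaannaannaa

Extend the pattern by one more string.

This is a Fibonacci-style word recurrence s(k) = s(k−1)·s(k−2): e.g. n·aa = naa.
Continuing: naannaanaannaannaa · naannaanaan gives term 8.

naannaanaannaannaanaannaanaan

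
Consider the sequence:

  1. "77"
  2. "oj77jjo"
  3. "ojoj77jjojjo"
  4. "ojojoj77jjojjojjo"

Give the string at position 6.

s(k+1) = oj·s(k)·jjo, so each term gains oj as a prefix and jjo as a suffix.
From ojojoj77jjojjojjo, 2 further steps: ojojoj77jjojjojjo → ojojojoj77jjojjojjojjo → (answer).

ojojojojoj77jjojjojjojjojjo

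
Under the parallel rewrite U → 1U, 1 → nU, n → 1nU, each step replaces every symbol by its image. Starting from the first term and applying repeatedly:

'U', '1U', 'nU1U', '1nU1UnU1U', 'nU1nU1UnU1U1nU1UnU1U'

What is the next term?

1nU1UnU1nU1UnU1U1nU1UnU1UnU1nU1UnU1U1nU1UnU1U

Applying the rule to each of the 20 symbols of nU1nU1UnU1U1nU1UnU1U gives the pieces 1nU 1U nU 1nU 1U nU 1U 1nU 1U nU 1U nU 1nU 1U nU 1U 1nU 1U nU 1U, which concatenate to the answer.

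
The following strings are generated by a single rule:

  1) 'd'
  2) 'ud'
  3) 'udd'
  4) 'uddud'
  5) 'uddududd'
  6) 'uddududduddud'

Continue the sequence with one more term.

Each term (from the third on) is the previous term followed by the one before it: term 3 = ud·d = udd.
Continuing: uddududduddud · uddududd gives term 7.

uddududduddududdududd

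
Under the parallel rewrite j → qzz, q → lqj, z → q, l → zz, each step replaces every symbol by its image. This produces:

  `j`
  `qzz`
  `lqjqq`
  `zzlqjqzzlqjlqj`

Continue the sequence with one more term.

qqzzlqjqzzlqjqqzzlqjqzzzzlqjqzz

Replace each of the 14 characters of zzlqjqzzlqjlqj in place — q q zz lqj qzz lqj q q zz lqj qzz zz lqj qzz — and concatenate.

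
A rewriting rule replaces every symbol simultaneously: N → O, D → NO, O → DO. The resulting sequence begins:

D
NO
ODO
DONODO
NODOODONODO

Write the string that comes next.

ODONODODONODOODONODO

Rewriting each symbol of NODOODONODO: N→O, O→DO, D→NO, O→DO, O→DO, D→NO, O→DO, N→O, O→DO, D→NO, O→DO, which concatenates to O DO NO DO DO NO DO O DO NO DO.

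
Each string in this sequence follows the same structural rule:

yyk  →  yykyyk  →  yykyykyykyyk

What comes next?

Every step duplicates the string.
Doubling yykyykyykyyk:

yykyykyykyykyykyykyykyyk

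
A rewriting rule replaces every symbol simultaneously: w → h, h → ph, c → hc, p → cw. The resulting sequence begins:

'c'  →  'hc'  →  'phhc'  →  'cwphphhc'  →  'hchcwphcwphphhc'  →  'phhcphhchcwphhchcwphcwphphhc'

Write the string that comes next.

Rewriting the 28 symbols of phhcphhchcwphhchcwphcwphphhc one by one yields cw ph ph hc cw ph ph hc ph hc h cw ph ph hc ph hc h cw ph hc h cw ph cw ph ph hc; concatenated:

cwphphhccwphphhcphhchcwphphhcphhchcwphhchcwphcwphphhc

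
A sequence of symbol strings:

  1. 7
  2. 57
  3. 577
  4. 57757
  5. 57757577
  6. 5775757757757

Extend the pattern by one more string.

This is a Fibonacci-style word recurrence s(k) = s(k−1)·s(k−2): e.g. 57·7 = 577.
So term 7 is 5775757757757·57757577.

577575775775757757577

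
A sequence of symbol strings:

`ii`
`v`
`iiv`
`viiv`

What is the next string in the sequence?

iivviiv

Each term (from the third on) is the two preceding terms concatenated in order: term 3 = ii·v = iiv.
Continuing: iiv · viiv gives term 5.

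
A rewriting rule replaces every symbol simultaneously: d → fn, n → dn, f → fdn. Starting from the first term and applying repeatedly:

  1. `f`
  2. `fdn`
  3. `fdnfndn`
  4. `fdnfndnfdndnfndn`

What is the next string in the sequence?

Rewriting the 16 symbols of fdnfndnfdndnfndn one by one yields fdn fn dn fdn dn fn dn fdn fn dn fn dn fdn dn fn dn; concatenated:

fdnfndnfdndnfndnfdnfndnfndnfdndnfndn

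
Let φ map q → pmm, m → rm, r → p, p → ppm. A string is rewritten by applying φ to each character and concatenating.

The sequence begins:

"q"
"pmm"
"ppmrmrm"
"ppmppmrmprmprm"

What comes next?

Replace each of the 14 characters of ppmppmrmprmprm in place — ppm ppm rm ppm ppm rm p rm ppm p rm ppm p rm — and concatenate.

ppmppmrmppmppmrmprmppmprmppmprm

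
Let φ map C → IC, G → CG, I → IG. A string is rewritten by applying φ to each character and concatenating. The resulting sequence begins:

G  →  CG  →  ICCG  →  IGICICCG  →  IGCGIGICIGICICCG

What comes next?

φ(IGCGIGICIGICICCG) expands symbol-by-symbol to IG CG IC CG IG CG IG IC IG CG IG IC IG IC IC CG; joining the 16 pieces gives the next term.

IGCGICCGIGCGIGICIGCGIGICIGICICCG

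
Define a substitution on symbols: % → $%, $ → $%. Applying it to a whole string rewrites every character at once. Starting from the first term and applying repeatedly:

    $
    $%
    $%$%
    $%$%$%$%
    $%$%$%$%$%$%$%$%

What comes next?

$%$%$%$%$%$%$%$%$%$%$%$%$%$%$%$%

Applying the rule to each of the 16 symbols of $%$%$%$%$%$%$%$% gives the pieces $% $% $% $% $% $% $% $% $% $% $% $% $% $% $% $%, which concatenate to the answer.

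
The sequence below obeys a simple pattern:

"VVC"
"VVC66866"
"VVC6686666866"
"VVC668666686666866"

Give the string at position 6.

VVC6686666866668666686666866

Each term is the previous one with 66866 appended.
From VVC668666686666866, 2 further steps: VVC668666686666866 → VVC66866668666686666866 → (answer).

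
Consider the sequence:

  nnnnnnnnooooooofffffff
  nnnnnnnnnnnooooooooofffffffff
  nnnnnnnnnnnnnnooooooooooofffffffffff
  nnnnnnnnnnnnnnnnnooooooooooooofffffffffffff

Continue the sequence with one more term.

Term n consists of 3n-1 n's, followed by 2n+1 o's, followed by 2n+1 f's, where the shown terms are n = 3, 4, 5, 6.
For the next term, n = 7, so the run lengths are 20, 15, 15.

nnnnnnnnnnnnnnnnnnnnooooooooooooooofffffffffffffff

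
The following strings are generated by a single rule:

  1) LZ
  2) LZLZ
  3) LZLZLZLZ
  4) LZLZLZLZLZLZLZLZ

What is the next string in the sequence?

Every step duplicates the string.
One more doubling of LZLZLZLZLZLZLZLZ gives the answer.

LZLZLZLZLZLZLZLZLZLZLZLZLZLZLZLZ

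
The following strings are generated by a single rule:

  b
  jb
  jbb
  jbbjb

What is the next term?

From term 3 onward, concatenate the last term with the second-to-last: jb·b = jbb, jbb·jb = jbbjb, …
So term 5 is jbbjb·jbb.

jbbjbjbb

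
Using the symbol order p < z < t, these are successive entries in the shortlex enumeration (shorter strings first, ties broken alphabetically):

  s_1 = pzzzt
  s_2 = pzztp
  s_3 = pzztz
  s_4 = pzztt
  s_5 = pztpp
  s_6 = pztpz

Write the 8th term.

Stepping forward 2 times from pztpz: pztpz → pztpt, then the target.

pztzp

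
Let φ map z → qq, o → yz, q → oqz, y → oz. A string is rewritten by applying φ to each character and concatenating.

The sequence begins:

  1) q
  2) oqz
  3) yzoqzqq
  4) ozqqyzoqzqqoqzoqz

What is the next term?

Rewriting the 17 symbols of ozqqyzoqzqqoqzoqz one by one yields yz qq oqz oqz oz qq yz oqz qq oqz oqz yz oqz qq yz oqz qq; concatenated:

yzqqoqzoqzozqqyzoqzqqoqzoqzyzoqzqqyzoqzqq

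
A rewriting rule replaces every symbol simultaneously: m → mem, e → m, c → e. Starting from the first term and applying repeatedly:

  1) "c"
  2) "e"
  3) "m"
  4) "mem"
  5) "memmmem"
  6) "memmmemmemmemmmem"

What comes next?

Rewriting the 17 symbols of memmmemmemmemmmem one by one yields mem m mem mem mem m mem mem m mem mem m mem mem mem m mem; concatenated:

memmmemmemmemmmemmemmmemmemmmemmemmemmmem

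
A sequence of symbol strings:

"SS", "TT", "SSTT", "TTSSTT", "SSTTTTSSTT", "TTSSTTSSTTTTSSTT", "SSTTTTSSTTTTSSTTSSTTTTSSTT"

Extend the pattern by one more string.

Each term (from the third on) is the two preceding terms concatenated in order: term 3 = SS·TT = SSTT.
The next term joins TTSSTTSSTTTTSSTT and SSTTTTSSTTTTSSTTSSTTTTSSTT.

TTSSTTSSTTTTSSTTSSTTTTSSTTTTSSTTSSTTTTSSTT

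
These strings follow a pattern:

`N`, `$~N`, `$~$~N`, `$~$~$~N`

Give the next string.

$~$~$~$~N

Every step adds $~ at the front: s(k+1) = $~·s(k).
So the next term is $~·$~$~$~N.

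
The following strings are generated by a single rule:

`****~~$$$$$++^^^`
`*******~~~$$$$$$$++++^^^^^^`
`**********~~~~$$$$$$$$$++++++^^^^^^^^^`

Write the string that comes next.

Each string has the form *^{3n+1} ~^{n+1} $^{2n+3} +^{2n} ^^{3n} (n = 1, 2, …).
For the next term, n = 4, so the run lengths are 13, 5, 11, 8, 12.

*************~~~~~$$$$$$$$$$$++++++++^^^^^^^^^^^^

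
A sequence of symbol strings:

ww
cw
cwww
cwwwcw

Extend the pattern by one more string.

This is a Fibonacci-style word recurrence s(k) = s(k−1)·s(k−2): e.g. cw·ww = cwww.
Continuing: cwwwcw · cwww gives term 5.

cwwwcwcwww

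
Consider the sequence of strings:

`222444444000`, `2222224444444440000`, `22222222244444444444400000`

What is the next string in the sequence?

222222222222444444444444444000000

The n-th term is 3n 2's then 3n+3 4's then n+2 0's (n = 1, 2, …).
At n = 4 the blocks have lengths 12, 15, 6.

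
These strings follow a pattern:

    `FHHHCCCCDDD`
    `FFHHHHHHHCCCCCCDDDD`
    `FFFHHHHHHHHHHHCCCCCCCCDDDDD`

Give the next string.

Term n consists of n F's, followed by 4n-1 H's, followed by 2n+2 C's, followed by n+2 D's (n = 1, 2, …).
Setting n = 4 gives 4, 15, 10, 6 characters in each block.

FFFFHHHHHHHHHHHHHHHCCCCCCCCCCDDDDDD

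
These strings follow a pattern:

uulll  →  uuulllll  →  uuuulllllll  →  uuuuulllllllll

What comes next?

Term n consists of n u's, followed by 2n-1 l's, where the shown terms are n = 2, 3, 4, 5.
Setting n = 6 gives 6, 11 characters in each block.

uuuuuulllllllllll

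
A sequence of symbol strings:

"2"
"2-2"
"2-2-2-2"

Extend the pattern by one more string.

Each string is two copies of the previous one joined by '-'.
One more doubling of 2-2-2-2 gives the answer.

2-2-2-2-2-2-2-2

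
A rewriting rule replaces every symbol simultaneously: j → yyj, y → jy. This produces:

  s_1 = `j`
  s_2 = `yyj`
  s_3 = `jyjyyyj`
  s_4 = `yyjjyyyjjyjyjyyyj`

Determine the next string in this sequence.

jyjyyyjyyjjyjyjyyyjyyjjyyyjjyyyjjyjyjyyyj

φ(yyjjyyyjjyjyjyyyj) expands symbol-by-symbol to jy jy yyj yyj jy jy jy yyj yyj jy yyj jy yyj jy jy jy yyj; joining the 17 pieces gives the next term.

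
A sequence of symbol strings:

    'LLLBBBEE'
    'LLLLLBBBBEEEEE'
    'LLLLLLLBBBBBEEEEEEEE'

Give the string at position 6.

Reading off run lengths: L runs 3, 5, 7; B runs 3, 4, 5; E runs 2, 5, 8 — each is linear in n (n = 1, 2, …).
Setting n = 6 gives 13, 8, 17 characters in each block.

LLLLLLLLLLLLLBBBBBBBBEEEEEEEEEEEEEEEEE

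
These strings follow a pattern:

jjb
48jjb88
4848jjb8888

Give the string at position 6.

Every step adds 48 to the front and 88 to the end of the previous string.
From 4848jjb8888, 3 further steps: 4848jjb8888 → 484848jjb888888 → 48484848jjb88888888 → (answer).

4848484848jjb8888888888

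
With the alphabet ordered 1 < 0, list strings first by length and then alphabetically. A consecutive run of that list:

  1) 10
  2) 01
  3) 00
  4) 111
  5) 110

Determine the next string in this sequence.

101

Treat 110 as a base-2 numeral over the given alphabet and add one, carrying through any trailing 0's.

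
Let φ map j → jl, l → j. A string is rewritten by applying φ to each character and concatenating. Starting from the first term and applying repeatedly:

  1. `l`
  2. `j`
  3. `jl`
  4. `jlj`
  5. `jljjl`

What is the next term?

Rewriting each symbol of jljjl: j→jl, l→j, j→jl, j→jl, l→j, which concatenates to jl j jl jl j.

jljjljlj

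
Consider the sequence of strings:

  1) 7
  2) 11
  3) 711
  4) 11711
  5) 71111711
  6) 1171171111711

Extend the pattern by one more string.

711117111171171111711

Each term (from the third on) is the two preceding terms concatenated in order: term 3 = 7·11 = 711.
The next term joins 71111711 and 1171171111711.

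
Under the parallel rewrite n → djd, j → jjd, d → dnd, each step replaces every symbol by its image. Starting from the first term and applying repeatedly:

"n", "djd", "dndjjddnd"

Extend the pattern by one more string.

Expanding dndjjddnd: d→dnd, n→djd, d→dnd, j→jjd, j→jjd, d→dnd, d→dnd, n→djd, d→dnd. Concatenated: dnd djd dnd jjd jjd dnd dnd djd dnd.

dnddjddndjjdjjddnddnddjddnd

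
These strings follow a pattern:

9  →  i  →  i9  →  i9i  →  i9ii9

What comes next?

i9ii9i9i

Each term (from the third on) is the previous term followed by the one before it: term 3 = i·9 = i9.
The next term joins i9ii9 and i9i.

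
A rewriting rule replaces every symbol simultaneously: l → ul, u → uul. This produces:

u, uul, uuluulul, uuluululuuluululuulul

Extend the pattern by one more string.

Replace each of the 21 characters of uuluululuuluululuulul in place — uul uul ul uul uul ul uul ul uul uul ul uul uul ul uul ul uul uul ul uul ul — and concatenate.

uuluululuuluululuululuuluululuuluululuululuuluululuulul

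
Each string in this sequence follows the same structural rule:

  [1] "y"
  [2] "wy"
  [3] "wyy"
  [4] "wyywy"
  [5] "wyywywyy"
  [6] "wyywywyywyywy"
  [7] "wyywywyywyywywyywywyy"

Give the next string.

From term 3 onward, concatenate the last term with the second-to-last: wy·y = wyy, wyy·wy = wyywy, …
So term 8 is wyywywyywyywywyywywyy·wyywywyywyywy.

wyywywyywyywywyywywyywyywywyywyywy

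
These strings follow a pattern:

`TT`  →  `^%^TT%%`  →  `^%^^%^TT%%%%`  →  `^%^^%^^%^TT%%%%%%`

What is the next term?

Every step adds ^%^ to the front and %% to the end of the previous string.
One more step from ^%^^%^^%^TT%%%%%% gives the answer.

^%^^%^^%^^%^TT%%%%%%%%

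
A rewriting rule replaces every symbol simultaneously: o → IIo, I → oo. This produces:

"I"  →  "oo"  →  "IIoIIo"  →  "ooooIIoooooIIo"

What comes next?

IIoIIoIIoIIoooooIIoIIoIIoIIoIIoooooIIo

Applying the rule to each of the 14 symbols of ooooIIoooooIIo gives the pieces IIo IIo IIo IIo oo oo IIo IIo IIo IIo IIo oo oo IIo, which concatenate to the answer.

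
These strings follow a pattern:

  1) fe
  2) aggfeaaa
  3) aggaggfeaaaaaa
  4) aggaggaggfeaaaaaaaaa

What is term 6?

s(k+1) = agg·s(k)·aaa, so each term gains agg as a prefix and aaa as a suffix.
From aggaggaggfeaaaaaaaaa, 2 further steps: aggaggaggfeaaaaaaaaa → aggaggaggaggfeaaaaaaaaaaaa → (answer).

aggaggaggaggaggfeaaaaaaaaaaaaaaa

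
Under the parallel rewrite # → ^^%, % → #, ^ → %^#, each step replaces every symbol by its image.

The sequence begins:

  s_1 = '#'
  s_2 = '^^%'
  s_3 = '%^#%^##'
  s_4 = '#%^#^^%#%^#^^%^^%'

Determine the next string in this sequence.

Applying the rule to each of the 17 symbols of #%^#^^%#%^#^^%^^% gives the pieces ^^% # %^# ^^% %^# %^# # ^^% # %^# ^^% %^# %^# # %^# %^# #, which concatenate to the answer.

^^%#%^#^^%%^#%^##^^%#%^#^^%%^#%^##%^#%^##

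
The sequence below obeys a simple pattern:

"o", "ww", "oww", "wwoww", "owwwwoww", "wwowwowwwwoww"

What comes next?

owwwwowwwwowwowwwwoww

From term 3 onward, concatenate the second-to-last term with the last: o·ww = oww, ww·oww = wwoww, …
Continuing: owwwwoww · wwowwowwwwoww gives term 7.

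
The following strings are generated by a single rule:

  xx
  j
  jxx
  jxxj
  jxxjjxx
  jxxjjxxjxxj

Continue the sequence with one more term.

This is a Fibonacci-style word recurrence s(k) = s(k−1)·s(k−2): e.g. j·xx = jxx.
Continuing: jxxjjxxjxxj · jxxjjxx gives term 7.

jxxjjxxjxxjjxxjjxx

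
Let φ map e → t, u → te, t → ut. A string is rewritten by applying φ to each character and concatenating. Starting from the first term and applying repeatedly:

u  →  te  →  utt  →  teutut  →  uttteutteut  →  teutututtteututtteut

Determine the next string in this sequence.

uttteutteutteutututtteutteutututtteut

φ(teutututtteututtteut) expands symbol-by-symbol to ut t te ut te ut te ut ut ut t te ut te ut ut ut t te ut; joining the 20 pieces gives the next term.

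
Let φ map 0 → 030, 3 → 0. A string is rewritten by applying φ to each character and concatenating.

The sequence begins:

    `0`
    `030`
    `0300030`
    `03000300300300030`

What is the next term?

Applying the rule to each of the 17 symbols of 03000300300300030 gives the pieces 030 0 030 030 030 0 030 030 0 030 030 0 030 030 030 0 030, which concatenate to the answer.

03000300300300030030003003000300300300030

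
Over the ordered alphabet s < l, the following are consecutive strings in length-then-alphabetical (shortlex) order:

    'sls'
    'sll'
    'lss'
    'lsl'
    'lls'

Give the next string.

lll

The successor of lls increments the rightmost position that isn't already l and resets every position after it to s.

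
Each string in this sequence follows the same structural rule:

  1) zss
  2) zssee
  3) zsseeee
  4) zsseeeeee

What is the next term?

The strings grow by a fixed suffix ee each time.
So the next term is zsseeeeee·ee.

zsseeeeeeee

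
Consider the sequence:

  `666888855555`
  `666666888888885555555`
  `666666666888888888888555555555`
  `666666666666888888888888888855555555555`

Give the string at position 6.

666666666666666666888888888888888888888888555555555555555

Each string has the form 6^{3n} 8^{4n} 5^{2n+3} (n = 1, 2, …).
Setting n = 6 gives 18, 24, 15 characters in each block.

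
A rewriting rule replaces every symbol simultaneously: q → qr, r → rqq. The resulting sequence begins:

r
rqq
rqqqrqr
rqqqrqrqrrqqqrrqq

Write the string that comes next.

Replace each of the 17 characters of rqqqrqrqrrqqqrrqq in place — rqq qr qr qr rqq qr rqq qr rqq rqq qr qr qr rqq rqq qr qr — and concatenate.

rqqqrqrqrrqqqrrqqqrrqqrqqqrqrqrrqqrqqqrqr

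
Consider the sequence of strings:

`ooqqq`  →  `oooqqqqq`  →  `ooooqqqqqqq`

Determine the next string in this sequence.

Reading off run lengths: o runs 2, 3, 4; q runs 3, 5, 7 — each is linear in n, where the shown terms are n = 2, 3, 4.
For the next term, n = 5, so the run lengths are 5, 9.

oooooqqqqqqqqq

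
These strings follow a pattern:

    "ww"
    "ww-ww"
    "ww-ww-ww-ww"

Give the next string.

s(k+1) = s(k)·-·s(k) — each term doubles the last with '-' between the halves.
So the next term is two copies of ww-ww-ww-ww with '-' between the halves.

ww-ww-ww-ww-ww-ww-ww-ww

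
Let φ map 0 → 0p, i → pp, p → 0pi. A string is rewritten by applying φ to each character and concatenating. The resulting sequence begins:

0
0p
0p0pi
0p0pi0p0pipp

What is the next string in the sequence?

0p0pi0p0pipp0p0pi0p0pipp0pi0pi

Expanding 0p0pi0p0pipp: 0→0p, p→0pi, 0→0p, p→0pi, i→pp, 0→0p, p→0pi, 0→0p, p→0pi, i→pp, p→0pi, p→0pi. Concatenated: 0p 0pi 0p 0pi pp 0p 0pi 0p 0pi pp 0pi 0pi.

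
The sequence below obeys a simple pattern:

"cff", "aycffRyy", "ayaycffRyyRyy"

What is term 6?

Every step adds ay to the front and Ryy to the end of the previous string.
From ayaycffRyyRyy, 3 further steps: ayaycffRyyRyy → ayayaycffRyyRyyRyy → ayayayaycffRyyRyyRyyRyy → (answer).

ayayayayaycffRyyRyyRyyRyyRyy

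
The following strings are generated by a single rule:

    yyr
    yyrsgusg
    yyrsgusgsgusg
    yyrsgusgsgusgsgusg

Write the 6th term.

The strings grow by a fixed suffix sgusg each time.
From yyrsgusgsgusgsgusg, 2 further steps: yyrsgusgsgusgsgusg → yyrsgusgsgusgsgusgsgusg → (answer).

yyrsgusgsgusgsgusgsgusgsgusg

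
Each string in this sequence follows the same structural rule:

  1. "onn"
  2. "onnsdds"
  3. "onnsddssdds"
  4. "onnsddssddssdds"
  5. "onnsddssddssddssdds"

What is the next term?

The strings grow by a fixed suffix sdds each time.
Applying this once more to onnsddssddssddssdds:

onnsddssddssddssddssdds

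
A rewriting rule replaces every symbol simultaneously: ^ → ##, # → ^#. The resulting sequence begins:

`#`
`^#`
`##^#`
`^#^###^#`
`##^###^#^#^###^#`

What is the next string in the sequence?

^#^###^#^#^###^###^###^#^#^###^#

Replace each of the 16 characters of ##^###^#^#^###^# in place — ^# ^# ## ^# ^# ^# ## ^# ## ^# ## ^# ^# ^# ## ^# — and concatenate.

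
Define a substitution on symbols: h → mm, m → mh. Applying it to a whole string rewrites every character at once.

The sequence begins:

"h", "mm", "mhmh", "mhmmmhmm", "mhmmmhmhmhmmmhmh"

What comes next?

φ(mhmmmhmhmhmmmhmh) expands symbol-by-symbol to mh mm mh mh mh mm mh mm mh mm mh mh mh mm mh mm; joining the 16 pieces gives the next term.

mhmmmhmhmhmmmhmmmhmmmhmhmhmmmhmm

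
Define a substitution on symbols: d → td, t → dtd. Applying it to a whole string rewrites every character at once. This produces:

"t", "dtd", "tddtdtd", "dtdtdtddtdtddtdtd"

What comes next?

tddtdtddtdtddtdtdtddtdtddtdtdtddtdtddtdtd

Applying the rule to each of the 17 symbols of dtdtdtddtdtddtdtd gives the pieces td dtd td dtd td dtd td td dtd td dtd td td dtd td dtd td, which concatenate to the answer.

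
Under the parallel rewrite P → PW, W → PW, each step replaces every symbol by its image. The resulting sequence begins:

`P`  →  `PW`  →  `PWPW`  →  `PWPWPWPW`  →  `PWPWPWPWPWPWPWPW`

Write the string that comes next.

φ(PWPWPWPWPWPWPWPW) expands symbol-by-symbol to PW PW PW PW PW PW PW PW PW PW PW PW PW PW PW PW; joining the 16 pieces gives the next term.

PWPWPWPWPWPWPWPWPWPWPWPWPWPWPWPW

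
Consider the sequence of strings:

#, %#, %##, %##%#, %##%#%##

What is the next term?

%##%#%##%##%#

This is a Fibonacci-style word recurrence s(k) = s(k−1)·s(k−2): e.g. %#·# = %##.
So term 6 is %##%#%##·%##%#.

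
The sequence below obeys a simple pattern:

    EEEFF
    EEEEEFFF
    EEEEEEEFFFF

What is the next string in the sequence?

The n-th term is 2n-1 E's then n F's, where the shown terms are n = 2, 3, 4.
Setting n = 5 gives 9, 5 characters in each block.

EEEEEEEEEFFFFF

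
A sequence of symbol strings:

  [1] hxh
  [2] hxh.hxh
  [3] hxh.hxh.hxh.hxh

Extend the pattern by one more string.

Every step duplicates the string with '.' between the halves.
Doubling hxh.hxh.hxh.hxh with '.' between the halves:

hxh.hxh.hxh.hxh.hxh.hxh.hxh.hxh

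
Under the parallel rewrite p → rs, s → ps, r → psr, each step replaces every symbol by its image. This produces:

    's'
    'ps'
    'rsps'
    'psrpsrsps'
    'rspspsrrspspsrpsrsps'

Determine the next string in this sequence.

Rewriting the 20 symbols of rspspsrrspspsrpsrsps one by one yields psr ps rs ps rs ps psr psr ps rs ps rs ps psr rs ps psr ps rs ps; concatenated:

psrpsrspsrspspsrpsrpsrspsrspspsrrspspsrpsrsps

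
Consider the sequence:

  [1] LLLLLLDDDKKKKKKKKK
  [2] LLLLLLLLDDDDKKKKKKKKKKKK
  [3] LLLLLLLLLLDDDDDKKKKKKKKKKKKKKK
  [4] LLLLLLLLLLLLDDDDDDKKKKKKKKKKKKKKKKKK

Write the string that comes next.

The n-th term is 2n+2 L's then n+1 D's then 3n+3 K's, where the shown terms are n = 2, 3, 4, 5.
At n = 6 the blocks have lengths 14, 7, 21.

LLLLLLLLLLLLLLDDDDDDDKKKKKKKKKKKKKKKKKKKKK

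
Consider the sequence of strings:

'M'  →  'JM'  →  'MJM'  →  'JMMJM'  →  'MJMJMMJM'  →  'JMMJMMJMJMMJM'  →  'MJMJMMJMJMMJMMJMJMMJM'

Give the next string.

JMMJMMJMJMMJMMJMJMMJMJMMJMMJMJMMJM

Each term (from the third on) is the two preceding terms concatenated in order: term 3 = M·JM = MJM.
The next term joins JMMJMMJMJMMJM and MJMJMMJMJMMJMMJMJMMJM.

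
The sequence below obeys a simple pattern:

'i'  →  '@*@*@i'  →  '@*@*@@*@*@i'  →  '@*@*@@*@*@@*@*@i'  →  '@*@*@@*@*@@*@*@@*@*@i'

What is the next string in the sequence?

Every step adds @*@*@ at the front: s(k+1) = @*@*@·s(k).
So the next term is @*@*@·@*@*@@*@*@@*@*@@*@*@i.

@*@*@@*@*@@*@*@@*@*@@*@*@i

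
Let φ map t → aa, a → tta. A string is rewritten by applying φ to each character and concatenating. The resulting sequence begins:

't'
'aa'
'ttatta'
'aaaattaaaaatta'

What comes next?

φ(aaaattaaaaatta) expands symbol-by-symbol to tta tta tta tta aa aa tta tta tta tta tta aa aa tta; joining the 14 pieces gives the next term.

ttattattattaaaaattattattattattaaaaatta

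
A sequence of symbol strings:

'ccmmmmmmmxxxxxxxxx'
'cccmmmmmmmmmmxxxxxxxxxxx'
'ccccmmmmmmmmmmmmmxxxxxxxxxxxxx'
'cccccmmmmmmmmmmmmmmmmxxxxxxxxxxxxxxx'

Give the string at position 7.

ccccccccmmmmmmmmmmmmmmmmmmmmmmmmmxxxxxxxxxxxxxxxxxxxxx

Each string has the form c^{n-1} m^{3n-2} x^{2n+3}, where the shown terms are n = 3, 4, 5, 6.
At n = 9 the blocks have lengths 8, 25, 21.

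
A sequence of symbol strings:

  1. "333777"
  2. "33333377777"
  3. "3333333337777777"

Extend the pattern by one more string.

333333333333777777777

Term n consists of 3n 3's, followed by 2n+1 7's (n = 1, 2, …).
For the next term, n = 4, so the run lengths are 12, 9.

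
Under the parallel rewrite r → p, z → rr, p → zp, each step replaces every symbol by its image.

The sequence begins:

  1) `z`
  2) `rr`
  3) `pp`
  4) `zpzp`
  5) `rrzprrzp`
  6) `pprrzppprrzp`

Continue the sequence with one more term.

zpzppprrzpzpzppprrzp

Rewriting each symbol of pprrzppprrzp: p→zp, p→zp, r→p, r→p, z→rr, p→zp, p→zp, p→zp, r→p, r→p, z→rr, p→zp, which concatenates to zp zp p p rr zp zp zp p p rr zp.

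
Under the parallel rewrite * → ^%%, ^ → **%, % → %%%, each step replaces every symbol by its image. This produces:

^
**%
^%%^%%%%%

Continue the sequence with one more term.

Apply φ to ^%%^%%%%% symbol by symbol: ^→**%, %→%%%, %→%%%, ^→**%, %→%%%, %→%%%, %→%%%, %→%%%, %→%%%; joined: **% %%% %%% **% %%% %%% %%% %%% %%%.

**%%%%%%%**%%%%%%%%%%%%%%%%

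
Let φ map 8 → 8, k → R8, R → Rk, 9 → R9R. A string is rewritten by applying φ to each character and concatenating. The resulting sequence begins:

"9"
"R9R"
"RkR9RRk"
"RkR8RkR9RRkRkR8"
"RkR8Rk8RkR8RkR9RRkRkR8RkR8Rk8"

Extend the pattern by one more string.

RkR8Rk8RkR88RkR8Rk8RkR8RkR9RRkRkR8RkR8Rk8RkR8Rk8RkR88

φ(RkR8Rk8RkR8RkR9RRkRkR8RkR8Rk8) expands symbol-by-symbol to Rk R8 Rk 8 Rk R8 8 Rk R8 Rk 8 Rk R8 Rk R9R Rk Rk R8 Rk R8 Rk 8 Rk R8 Rk 8 Rk R8 8; joining the 29 pieces gives the next term.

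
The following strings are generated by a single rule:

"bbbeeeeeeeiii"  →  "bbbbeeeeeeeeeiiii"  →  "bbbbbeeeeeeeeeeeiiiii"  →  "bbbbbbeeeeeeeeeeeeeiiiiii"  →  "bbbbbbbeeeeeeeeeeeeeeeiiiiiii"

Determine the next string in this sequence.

Each string has the form b^{n} e^{2n+1} i^{n}, where the shown terms are n = 3, 4, 5, 6, 7.
For the next term, n = 8, so the run lengths are 8, 17, 8.

bbbbbbbbeeeeeeeeeeeeeeeeeiiiiiiii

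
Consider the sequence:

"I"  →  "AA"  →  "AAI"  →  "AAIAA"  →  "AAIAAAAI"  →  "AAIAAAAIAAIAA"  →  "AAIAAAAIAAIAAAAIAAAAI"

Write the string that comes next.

AAIAAAAIAAIAAAAIAAAAIAAIAAAAIAAIAA

From term 3 onward, concatenate the last term with the second-to-last: AA·I = AAI, AAI·AA = AAIAA, …
Continuing: AAIAAAAIAAIAAAAIAAAAI · AAIAAAAIAAIAA gives term 8.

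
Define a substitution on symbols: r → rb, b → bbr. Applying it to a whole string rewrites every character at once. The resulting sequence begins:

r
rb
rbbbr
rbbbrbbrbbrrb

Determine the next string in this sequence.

Applying the rule to each of the 13 symbols of rbbbrbbrbbrrb gives the pieces rb bbr bbr bbr rb bbr bbr rb bbr bbr rb rb bbr, which concatenate to the answer.

rbbbrbbrbbrrbbbrbbrrbbbrbbrrbrbbbr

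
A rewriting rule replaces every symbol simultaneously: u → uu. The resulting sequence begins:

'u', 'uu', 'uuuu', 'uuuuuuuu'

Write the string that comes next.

uuuuuuuuuuuuuuuu

Expanding uuuuuuuu: u→uu, u→uu, u→uu, u→uu, u→uu, u→uu, u→uu, u→uu. Concatenated: uu uu uu uu uu uu uu uu.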